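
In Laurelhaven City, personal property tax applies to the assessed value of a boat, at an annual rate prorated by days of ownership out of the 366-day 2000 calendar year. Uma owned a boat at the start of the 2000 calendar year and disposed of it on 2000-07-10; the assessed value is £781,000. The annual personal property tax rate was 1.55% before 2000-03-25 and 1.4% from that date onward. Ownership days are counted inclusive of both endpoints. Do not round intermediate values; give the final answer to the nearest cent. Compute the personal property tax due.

2000-01-01 to 2000-03-24: 84 days at 1.55% → £781,000 × 1.55% × 84/366 = £2,778.3115
2000-03-25 to 2000-07-10: 108 days at 1.4% → £781,000 × 1.4% × 108/366 = £3,226.4262
Total = £6,004.7377

£6,004.74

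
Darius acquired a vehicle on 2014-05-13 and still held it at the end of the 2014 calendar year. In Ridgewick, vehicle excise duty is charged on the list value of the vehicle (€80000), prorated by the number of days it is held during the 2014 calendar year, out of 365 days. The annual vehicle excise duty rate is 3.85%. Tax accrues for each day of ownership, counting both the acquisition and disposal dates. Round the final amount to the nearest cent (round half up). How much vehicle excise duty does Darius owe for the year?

Days held (2014-05-13 to 2014-12-31): 233 out of 365
Tax = €80000 × 3.85% × 233/365 = €1966.1370

€1966.14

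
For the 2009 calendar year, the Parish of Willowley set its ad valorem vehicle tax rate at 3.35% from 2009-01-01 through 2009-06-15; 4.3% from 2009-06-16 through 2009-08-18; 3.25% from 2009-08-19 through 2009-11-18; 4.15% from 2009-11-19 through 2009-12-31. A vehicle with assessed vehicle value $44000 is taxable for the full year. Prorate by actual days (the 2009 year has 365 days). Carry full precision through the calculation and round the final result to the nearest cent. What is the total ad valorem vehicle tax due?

$1577.67

2009-01-01 to 2009-06-15: 166 days at 3.35% → $44000 × 3.35% × 166/365 = $670.3671
2009-06-16 to 2009-08-18: 64 days at 4.3% → $44000 × 4.3% × 64/365 = $331.7479
2009-08-19 to 2009-11-18: 92 days at 3.25% → $44000 × 3.25% × 92/365 = $360.4384
2009-11-19 to 2009-12-31: 43 days at 4.15% → $44000 × 4.15% × 43/365 = $215.1178
Total = $1577.6712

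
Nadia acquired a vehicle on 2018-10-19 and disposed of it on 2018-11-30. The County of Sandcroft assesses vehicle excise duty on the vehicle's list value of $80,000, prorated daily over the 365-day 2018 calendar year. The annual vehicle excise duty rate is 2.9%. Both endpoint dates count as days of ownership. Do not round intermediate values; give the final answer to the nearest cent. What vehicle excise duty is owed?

$273.32

Days held (2018-10-19 to 2018-11-30): 43 out of 365
Tax = $80,000 × 2.9% × 43/365 = $273.3151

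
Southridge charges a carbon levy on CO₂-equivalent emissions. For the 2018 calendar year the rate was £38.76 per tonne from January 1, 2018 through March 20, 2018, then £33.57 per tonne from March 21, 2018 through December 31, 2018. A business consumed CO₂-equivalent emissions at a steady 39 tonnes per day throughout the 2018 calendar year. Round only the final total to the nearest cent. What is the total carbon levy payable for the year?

January 1 – March 20, 2018: 79 days × 39 tonnes/day = 3,081 tonnes at £38.76/tonne → £119,419.56
March 21 – December 31, 2018: 286 days × 39 tonnes/day = 11,154 tonnes at £33.57/tonne → £374,439.78

£493,859.34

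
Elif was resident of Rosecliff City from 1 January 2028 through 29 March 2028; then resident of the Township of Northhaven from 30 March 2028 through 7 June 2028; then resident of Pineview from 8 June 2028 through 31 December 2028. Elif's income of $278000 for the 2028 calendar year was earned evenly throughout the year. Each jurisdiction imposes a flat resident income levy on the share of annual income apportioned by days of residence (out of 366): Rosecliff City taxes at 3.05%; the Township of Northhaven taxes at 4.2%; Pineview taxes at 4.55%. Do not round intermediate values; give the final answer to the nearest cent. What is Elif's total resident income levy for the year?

Rosecliff City, 1 January – 29 March 2028: 89 days → $278000 × 3.05% × 89/366 = $2061.8333
The Township of Northhaven, 30 March – 7 June 2028: 70 days → $278000 × 4.2% × 70/366 = $2233.1148
Pineview, 8 June – 31 December 2028: 207 days → $278000 × 4.55% × 207/366 = $7153.9426
Total = $11448.8907

$11448.89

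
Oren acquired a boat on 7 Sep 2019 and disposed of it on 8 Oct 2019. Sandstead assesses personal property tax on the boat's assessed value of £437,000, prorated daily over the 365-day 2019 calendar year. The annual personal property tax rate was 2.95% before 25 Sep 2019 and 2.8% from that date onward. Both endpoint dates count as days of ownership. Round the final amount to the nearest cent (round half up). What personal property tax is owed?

7 Sep – 24 Sep 2019: 18 days at 2.95% → £437,000 × 2.95% × 18/365 = £635.7452
25 Sep – 8 Oct 2019: 14 days at 2.8% → £437,000 × 2.8% × 14/365 = £469.3260
Total = £1,105.0712

£1,105.07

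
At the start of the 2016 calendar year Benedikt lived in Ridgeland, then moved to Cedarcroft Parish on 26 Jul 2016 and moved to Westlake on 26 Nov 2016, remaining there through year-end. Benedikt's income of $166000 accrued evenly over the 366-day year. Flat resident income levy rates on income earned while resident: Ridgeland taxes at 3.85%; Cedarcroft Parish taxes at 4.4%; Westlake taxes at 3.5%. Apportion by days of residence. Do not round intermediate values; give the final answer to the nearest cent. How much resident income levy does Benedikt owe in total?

$6640.68

Ridgeland, 1 Jan – 25 Jul 2016: 207 days → $166000 × 3.85% × 207/366 = $3614.5820
Cedarcroft Parish, 26 Jul – 25 Nov 2016: 123 days → $166000 × 4.4% × 123/366 = $2454.6230
Westlake, 26 Nov – 31 Dec 2016: 36 days → $166000 × 3.5% × 36/366 = $571.4754
Total = $6640.6803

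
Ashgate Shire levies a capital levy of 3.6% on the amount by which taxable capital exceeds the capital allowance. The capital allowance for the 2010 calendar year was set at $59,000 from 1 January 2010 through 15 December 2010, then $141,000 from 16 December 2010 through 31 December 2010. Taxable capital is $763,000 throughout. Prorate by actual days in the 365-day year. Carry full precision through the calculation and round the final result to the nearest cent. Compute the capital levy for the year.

$25,214.60

1 January – 15 December 2010: 349 days, exemption $59,000 → ($763,000 − $59,000) × 3.6% × 349/365 = $24,233.0301
16 December – 31 December 2010: 16 days, exemption $141,000 → ($763,000 − $141,000) × 3.6% × 16/365 = $981.5671
Total = $25,214.5973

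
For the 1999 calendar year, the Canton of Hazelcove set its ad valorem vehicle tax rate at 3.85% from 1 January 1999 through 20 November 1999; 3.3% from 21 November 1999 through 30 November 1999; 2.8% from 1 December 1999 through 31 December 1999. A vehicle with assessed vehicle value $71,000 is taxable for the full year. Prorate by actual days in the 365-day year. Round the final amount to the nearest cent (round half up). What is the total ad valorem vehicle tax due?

$2,659.48

1 January – 20 November 1999: 324 days at 3.85% → $71,000 × 3.85% × 324/365 = $2,426.4493
21 November – 30 November 1999: 10 days at 3.3% → $71,000 × 3.3% × 10/365 = $64.1918
1 December – 31 December 1999: 31 days at 2.8% → $71,000 × 2.8% × 31/365 = $168.8438
Total = $2,659.4849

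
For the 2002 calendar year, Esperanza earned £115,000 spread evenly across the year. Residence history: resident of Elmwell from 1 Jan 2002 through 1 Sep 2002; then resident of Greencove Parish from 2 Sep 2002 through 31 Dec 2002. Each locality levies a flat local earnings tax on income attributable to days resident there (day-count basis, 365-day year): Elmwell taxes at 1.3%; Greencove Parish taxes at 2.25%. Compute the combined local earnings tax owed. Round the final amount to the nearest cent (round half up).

£1,857.17

Elmwell, 1 Jan – 1 Sep 2002: 244 days → £115,000 × 1.3% × 244/365 = £999.3973
Greencove Parish, 2 Sep – 31 Dec 2002: 121 days → £115,000 × 2.25% × 121/365 = £857.7740
Total = £1,857.1712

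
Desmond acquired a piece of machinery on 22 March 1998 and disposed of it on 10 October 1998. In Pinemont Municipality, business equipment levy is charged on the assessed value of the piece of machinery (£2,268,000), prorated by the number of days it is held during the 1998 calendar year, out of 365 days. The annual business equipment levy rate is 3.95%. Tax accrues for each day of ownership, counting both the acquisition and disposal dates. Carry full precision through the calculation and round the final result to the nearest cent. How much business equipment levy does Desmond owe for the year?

Days held (22 March – 10 October 1998): 203 out of 365
Tax = £2,268,000 × 3.95% × 203/365 = £49,824.5425

£49,824.54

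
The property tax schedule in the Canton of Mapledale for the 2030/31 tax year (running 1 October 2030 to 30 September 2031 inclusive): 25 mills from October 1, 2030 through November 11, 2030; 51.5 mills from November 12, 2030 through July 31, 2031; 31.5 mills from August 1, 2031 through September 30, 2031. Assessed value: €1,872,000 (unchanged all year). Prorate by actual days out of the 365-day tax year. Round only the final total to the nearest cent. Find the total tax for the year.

€84,442.59

October 1 – November 11, 2030: 42 days at 25 mills → €1,872,000 × 2.5% × 42/365 = €5,385.2055
November 12, 2030 – July 31, 2031: 262 days at 51.5 mills → €1,872,000 × 5.15% × 262/365 = €69,202.4548
August 1 – September 30, 2031: 61 days at 31.5 mills → €1,872,000 × 3.15% × 61/365 = €9,854.9260
Total = €84,442.5863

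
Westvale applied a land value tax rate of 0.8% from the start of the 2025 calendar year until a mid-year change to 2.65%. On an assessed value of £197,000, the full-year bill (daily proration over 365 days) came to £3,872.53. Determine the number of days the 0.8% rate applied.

Let d = days at the first rate; then 365 − d days at the second rate.
£197,000 × [0.8%·d + 2.65%·(365−d)] / 365 = £3,872.53
Solving gives d = 135, so the new rate took effect on 16 May 2025.

135 days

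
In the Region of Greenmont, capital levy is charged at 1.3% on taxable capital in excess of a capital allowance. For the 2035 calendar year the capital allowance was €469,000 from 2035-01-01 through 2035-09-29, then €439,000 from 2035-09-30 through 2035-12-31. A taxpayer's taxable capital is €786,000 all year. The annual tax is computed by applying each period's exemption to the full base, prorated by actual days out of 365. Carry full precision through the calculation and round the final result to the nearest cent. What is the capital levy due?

€4,220.37

2035-01-01 to 2035-09-29: 272 days, exemption €469,000 → (€786,000 − €469,000) × 1.3% × 272/365 = €3,070.9918
2035-09-30 to 2035-12-31: 93 days, exemption €439,000 → (€786,000 − €439,000) × 1.3% × 93/365 = €1,149.3781
Total = €4,220.3699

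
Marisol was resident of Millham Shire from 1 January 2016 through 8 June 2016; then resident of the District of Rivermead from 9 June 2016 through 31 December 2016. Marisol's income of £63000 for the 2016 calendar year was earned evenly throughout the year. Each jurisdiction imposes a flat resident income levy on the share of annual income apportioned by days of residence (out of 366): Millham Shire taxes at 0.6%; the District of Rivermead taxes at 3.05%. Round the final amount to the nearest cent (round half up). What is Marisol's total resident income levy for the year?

Millham Shire, 1 January – 8 June 2016: 160 days → £63000 × 0.6% × 160/366 = £165.2459
The District of Rivermead, 9 June – 31 December 2016: 206 days → £63000 × 3.05% × 206/366 = £1081.5000
Total = £1246.7459

£1246.75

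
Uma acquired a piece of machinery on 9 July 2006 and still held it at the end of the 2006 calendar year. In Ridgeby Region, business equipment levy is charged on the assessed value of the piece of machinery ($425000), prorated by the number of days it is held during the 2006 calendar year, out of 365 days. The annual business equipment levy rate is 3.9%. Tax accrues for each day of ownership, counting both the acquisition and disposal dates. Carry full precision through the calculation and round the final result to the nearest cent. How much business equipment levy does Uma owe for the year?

Days held (9 July – 31 December 2006): 176 out of 365
Tax = $425000 × 3.9% × 176/365 = $7992.3288

$7992.33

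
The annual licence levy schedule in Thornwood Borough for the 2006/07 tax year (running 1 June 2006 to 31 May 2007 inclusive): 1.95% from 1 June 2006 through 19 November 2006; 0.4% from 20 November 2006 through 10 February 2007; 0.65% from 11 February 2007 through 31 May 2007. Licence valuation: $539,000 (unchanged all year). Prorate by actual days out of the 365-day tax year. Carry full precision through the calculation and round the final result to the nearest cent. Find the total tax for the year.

$6,499.01

1 June – 19 November 2006: 172 days at 1.95% → $539,000 × 1.95% × 172/365 = $4,952.8932
20 November 2006 – 10 February 2007: 83 days at 0.4% → $539,000 × 0.4% × 83/365 = $490.2685
11 February – 31 May 2007: 110 days at 0.65% → $539,000 × 0.65% × 110/365 = $1,055.8493
Total = $6,499.0110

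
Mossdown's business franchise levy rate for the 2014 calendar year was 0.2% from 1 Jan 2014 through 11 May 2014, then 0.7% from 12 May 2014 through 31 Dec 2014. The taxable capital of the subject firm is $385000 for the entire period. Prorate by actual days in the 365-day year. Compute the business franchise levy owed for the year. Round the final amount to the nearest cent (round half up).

1 Jan – 11 May 2014: 131 days at 0.2% → $385000 × 0.2% × 131/365 = $276.3562
12 May – 31 Dec 2014: 234 days at 0.7% → $385000 × 0.7% × 234/365 = $1727.7534
Total = $2004.1096

$2004.11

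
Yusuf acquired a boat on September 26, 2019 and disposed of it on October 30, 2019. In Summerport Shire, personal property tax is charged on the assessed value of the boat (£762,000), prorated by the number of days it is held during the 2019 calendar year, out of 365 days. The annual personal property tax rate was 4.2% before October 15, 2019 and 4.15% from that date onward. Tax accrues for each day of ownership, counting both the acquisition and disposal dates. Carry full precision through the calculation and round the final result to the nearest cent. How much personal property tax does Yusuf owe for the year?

September 26 – October 14, 2019: 19 days at 4.2% → £762,000 × 4.2% × 19/365 = £1,665.9616
October 15 – October 30, 2019: 16 days at 4.15% → £762,000 × 4.15% × 16/365 = £1,386.2137
Total = £3,052.1753

£3,052.18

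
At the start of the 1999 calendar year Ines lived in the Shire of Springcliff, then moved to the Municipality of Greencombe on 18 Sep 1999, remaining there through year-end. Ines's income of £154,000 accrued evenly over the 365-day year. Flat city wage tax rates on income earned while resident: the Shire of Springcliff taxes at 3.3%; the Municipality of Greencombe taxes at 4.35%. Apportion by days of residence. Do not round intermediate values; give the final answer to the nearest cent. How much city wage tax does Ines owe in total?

The Shire of Springcliff, 1 Jan – 17 Sep 1999: 260 days → £154,000 × 3.3% × 260/365 = £3,620.0548
The Municipality of Greencombe, 18 Sep – 31 Dec 1999: 105 days → £154,000 × 4.35% × 105/365 = £1,927.1096
Total = £5,547.1644

£5,547.16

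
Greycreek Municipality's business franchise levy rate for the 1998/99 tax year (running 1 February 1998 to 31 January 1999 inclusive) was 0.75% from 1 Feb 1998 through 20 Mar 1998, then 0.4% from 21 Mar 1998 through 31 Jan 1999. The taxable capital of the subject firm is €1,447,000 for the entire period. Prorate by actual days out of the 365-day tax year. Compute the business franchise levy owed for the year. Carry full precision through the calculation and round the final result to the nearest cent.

1 Feb – 20 Mar 1998: 48 days at 0.75% → €1,447,000 × 0.75% × 48/365 = €1,427.1781
21 Mar 1998 – 31 Jan 1999: 317 days at 0.4% → €1,447,000 × 0.4% × 317/365 = €5,026.8384
Total = €6,454.0164

€6,454.02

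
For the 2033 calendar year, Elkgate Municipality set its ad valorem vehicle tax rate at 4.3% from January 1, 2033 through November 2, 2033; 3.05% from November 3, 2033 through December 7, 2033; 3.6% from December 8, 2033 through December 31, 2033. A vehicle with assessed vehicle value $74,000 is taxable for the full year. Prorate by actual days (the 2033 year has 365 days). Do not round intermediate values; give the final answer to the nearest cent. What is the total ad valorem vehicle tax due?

January 1 – November 2, 2033: 306 days at 4.3% → $74,000 × 4.3% × 306/365 = $2,667.6493
November 3 – December 7, 2033: 35 days at 3.05% → $74,000 × 3.05% × 35/365 = $216.4247
December 8 – December 31, 2033: 24 days at 3.6% → $74,000 × 3.6% × 24/365 = $175.1671
Total = $3,059.2411

$3,059.24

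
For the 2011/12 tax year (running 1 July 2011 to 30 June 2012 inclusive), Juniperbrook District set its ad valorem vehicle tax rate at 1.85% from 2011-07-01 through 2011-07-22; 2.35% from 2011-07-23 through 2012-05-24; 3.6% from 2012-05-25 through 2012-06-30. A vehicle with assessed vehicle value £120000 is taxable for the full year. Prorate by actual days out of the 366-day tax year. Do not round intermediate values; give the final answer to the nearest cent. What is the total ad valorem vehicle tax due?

£2935.57

2011-07-01 to 2011-07-22: 22 days at 1.85% → £120000 × 1.85% × 22/366 = £133.4426
2011-07-23 to 2012-05-24: 307 days at 2.35% → £120000 × 2.35% × 307/366 = £2365.4098
2012-05-25 to 2012-06-30: 37 days at 3.6% → £120000 × 3.6% × 37/366 = £436.7213
Total = £2935.5738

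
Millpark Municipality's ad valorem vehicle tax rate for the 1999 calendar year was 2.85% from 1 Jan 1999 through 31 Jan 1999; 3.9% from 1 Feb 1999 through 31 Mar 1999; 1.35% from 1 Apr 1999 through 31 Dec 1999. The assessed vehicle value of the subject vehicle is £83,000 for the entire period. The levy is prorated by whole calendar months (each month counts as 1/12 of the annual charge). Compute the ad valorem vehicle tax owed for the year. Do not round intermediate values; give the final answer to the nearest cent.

£1,577.00

1 Jan – 31 Jan 1999: 1 month at 2.85% → £83,000 × 2.85% × 1/12 = £197.1250
1 Feb – 31 Mar 1999: 2 months at 3.9% → £83,000 × 3.9% × 2/12 = £539.5000
1 Apr – 31 Dec 1999: 9 months at 1.35% → £83,000 × 1.35% × 9/12 = £840.3750
Total = £1,577.0000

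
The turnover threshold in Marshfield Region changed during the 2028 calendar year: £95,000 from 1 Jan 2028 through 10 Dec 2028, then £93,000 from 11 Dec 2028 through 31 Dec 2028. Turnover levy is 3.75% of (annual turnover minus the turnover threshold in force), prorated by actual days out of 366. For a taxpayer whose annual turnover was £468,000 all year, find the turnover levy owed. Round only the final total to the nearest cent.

1 Jan – 10 Dec 2028: 345 days, exemption £95,000 → (£468,000 − £95,000) × 3.75% × 345/366 = £13,184.9385
11 Dec – 31 Dec 2028: 21 days, exemption £93,000 → (£468,000 − £93,000) × 3.75% × 21/366 = £806.8648
Total = £13,991.8033

£13,991.80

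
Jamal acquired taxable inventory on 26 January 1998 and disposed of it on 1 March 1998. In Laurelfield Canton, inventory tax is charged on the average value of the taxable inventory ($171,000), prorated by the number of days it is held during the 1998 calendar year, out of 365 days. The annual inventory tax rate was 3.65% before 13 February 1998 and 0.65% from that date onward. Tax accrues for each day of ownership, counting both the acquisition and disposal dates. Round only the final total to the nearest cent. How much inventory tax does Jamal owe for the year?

26 January – 12 February 1998: 18 days at 3.65% → $171,000 × 3.65% × 18/365 = $307.8000
13 February – 1 March 1998: 17 days at 0.65% → $171,000 × 0.65% × 17/365 = $51.7685
Total = $359.5685

$359.57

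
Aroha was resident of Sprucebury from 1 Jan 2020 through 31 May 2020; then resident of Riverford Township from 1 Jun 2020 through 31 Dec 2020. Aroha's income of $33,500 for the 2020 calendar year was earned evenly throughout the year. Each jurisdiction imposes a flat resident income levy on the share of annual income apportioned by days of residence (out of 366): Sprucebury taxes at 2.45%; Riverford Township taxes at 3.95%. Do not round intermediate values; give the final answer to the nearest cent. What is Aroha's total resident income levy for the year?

$1,114.56

Sprucebury, 1 Jan – 31 May 2020: 152 days → $33,500 × 2.45% × 152/366 = $340.8579
Riverford Township, 1 Jun – 31 Dec 2020: 214 days → $33,500 × 3.95% × 214/366 = $773.7036
Total = $1,114.5615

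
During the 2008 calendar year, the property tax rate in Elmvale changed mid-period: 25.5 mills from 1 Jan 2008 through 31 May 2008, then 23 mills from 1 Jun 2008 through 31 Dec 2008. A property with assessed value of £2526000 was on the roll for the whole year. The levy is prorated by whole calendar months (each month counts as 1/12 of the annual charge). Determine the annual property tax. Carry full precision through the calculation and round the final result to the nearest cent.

1 Jan – 31 May 2008: 5 months at 25.5 mills → £2526000 × 2.55% × 5/12 = £26838.7500
1 Jun – 31 Dec 2008: 7 months at 23 mills → £2526000 × 2.3% × 7/12 = £33890.5000
Total = £60729.2500

£60729.25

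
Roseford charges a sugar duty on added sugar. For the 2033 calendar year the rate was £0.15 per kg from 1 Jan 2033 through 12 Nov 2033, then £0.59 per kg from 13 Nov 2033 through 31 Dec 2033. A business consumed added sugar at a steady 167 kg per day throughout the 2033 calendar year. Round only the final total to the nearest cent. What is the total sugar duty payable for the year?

£12,743.77

1 Jan – 12 Nov 2033: 316 days × 167 kg/day = 52,772 kg at £0.15/kg → £7,915.80
13 Nov – 31 Dec 2033: 49 days × 167 kg/day = 8,183 kg at £0.59/kg → £4,827.97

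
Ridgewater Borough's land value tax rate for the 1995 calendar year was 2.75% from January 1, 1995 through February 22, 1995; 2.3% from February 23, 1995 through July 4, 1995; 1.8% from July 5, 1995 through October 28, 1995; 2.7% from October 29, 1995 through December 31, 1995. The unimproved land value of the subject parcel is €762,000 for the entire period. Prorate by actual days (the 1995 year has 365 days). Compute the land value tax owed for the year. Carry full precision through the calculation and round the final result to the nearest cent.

January 1 – February 22, 1995: 53 days at 2.75% → €762,000 × 2.75% × 53/365 = €3,042.7808
February 23 – July 4, 1995: 132 days at 2.3% → €762,000 × 2.3% × 132/365 = €6,338.1699
July 5 – October 28, 1995: 116 days at 1.8% → €762,000 × 1.8% × 116/365 = €4,359.0575
October 29 – December 31, 1995: 64 days at 2.7% → €762,000 × 2.7% × 64/365 = €3,607.4959
Total = €17,347.5041

€17,347.50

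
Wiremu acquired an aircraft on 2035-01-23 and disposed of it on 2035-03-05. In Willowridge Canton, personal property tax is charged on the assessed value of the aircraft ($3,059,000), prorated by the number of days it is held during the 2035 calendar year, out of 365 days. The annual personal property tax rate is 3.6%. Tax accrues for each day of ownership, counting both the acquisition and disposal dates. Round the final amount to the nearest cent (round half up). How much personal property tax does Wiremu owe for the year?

$12,671.80

Days held (2035-01-23 to 2035-03-05): 42 out of 365
Tax = $3,059,000 × 3.6% × 42/365 = $12,671.8027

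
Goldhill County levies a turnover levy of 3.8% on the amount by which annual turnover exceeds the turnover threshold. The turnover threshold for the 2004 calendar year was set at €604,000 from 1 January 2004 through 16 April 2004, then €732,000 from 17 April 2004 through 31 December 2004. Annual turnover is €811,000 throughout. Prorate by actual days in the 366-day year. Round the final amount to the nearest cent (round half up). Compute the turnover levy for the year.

1 January – 16 April 2004: 107 days, exemption €604,000 → (€811,000 − €604,000) × 3.8% × 107/366 = €2,299.6230
17 April – 31 December 2004: 259 days, exemption €732,000 → (€811,000 − €732,000) × 3.8% × 259/366 = €2,124.3661
Total = €4,423.9891

€4,423.99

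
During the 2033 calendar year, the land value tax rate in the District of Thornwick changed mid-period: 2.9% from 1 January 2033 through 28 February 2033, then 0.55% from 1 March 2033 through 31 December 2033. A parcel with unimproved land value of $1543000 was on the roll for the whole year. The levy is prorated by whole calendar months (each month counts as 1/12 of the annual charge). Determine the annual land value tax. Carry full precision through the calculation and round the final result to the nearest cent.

1 January – 28 February 2033: 2 months at 2.9% → $1543000 × 2.9% × 2/12 = $7457.8333
1 March – 31 December 2033: 10 months at 0.55% → $1543000 × 0.55% × 10/12 = $7072.0833
Total = $14529.9167

$14529.92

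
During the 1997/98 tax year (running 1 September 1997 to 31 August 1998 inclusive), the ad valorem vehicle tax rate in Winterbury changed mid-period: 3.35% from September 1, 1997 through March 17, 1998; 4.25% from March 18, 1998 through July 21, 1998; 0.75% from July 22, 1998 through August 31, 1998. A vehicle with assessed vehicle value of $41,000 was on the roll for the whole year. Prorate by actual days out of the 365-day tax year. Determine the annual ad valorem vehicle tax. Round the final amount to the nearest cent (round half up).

$1,381.14

September 1, 1997 – March 17, 1998: 198 days at 3.35% → $41,000 × 3.35% × 198/365 = $745.0767
March 18 – July 21, 1998: 126 days at 4.25% → $41,000 × 4.25% × 126/365 = $601.5205
July 22 – August 31, 1998: 41 days at 0.75% → $41,000 × 0.75% × 41/365 = $34.5411
Total = $1,381.1384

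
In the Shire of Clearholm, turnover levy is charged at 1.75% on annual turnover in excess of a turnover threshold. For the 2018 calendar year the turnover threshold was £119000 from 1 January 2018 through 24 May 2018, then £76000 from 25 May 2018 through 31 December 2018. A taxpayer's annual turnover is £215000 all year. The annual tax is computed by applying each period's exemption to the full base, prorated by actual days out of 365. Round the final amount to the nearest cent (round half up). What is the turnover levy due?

£2135.62

1 January – 24 May 2018: 144 days, exemption £119000 → (£215000 − £119000) × 1.75% × 144/365 = £662.7945
25 May – 31 December 2018: 221 days, exemption £76000 → (£215000 − £76000) × 1.75% × 221/365 = £1472.8288
Total = £2135.6233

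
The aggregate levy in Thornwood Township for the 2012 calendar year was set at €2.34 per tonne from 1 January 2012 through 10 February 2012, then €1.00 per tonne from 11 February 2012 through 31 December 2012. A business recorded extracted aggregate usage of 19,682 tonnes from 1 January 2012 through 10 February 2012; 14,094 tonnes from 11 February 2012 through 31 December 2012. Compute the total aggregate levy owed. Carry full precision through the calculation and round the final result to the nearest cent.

€60,149.88

1 January – 10 February 2012: 19,682 tonnes at €2.34/tonne → €46,055.88
11 February – 31 December 2012: 14,094 tonnes at €1.00/tonne → €14,094.00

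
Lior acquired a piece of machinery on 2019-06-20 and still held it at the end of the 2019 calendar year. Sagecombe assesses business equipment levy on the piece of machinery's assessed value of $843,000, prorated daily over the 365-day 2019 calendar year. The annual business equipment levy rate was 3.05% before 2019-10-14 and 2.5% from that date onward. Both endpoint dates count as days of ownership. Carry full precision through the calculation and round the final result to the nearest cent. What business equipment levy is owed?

$12,732.76

2019-06-20 to 2019-10-13: 116 days at 3.05% → $843,000 × 3.05% × 116/365 = $8,171.3260
2019-10-14 to 2019-12-31: 79 days at 2.5% → $843,000 × 2.5% × 79/365 = $4,561.4384
Total = $12,732.7644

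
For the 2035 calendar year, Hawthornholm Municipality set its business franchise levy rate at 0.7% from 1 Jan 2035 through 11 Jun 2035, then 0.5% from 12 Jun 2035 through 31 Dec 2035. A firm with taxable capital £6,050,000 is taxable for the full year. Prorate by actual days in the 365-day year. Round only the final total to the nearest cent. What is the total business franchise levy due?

1 Jan – 11 Jun 2035: 162 days at 0.7% → £6,050,000 × 0.7% × 162/365 = £18,796.4384
12 Jun – 31 Dec 2035: 203 days at 0.5% → £6,050,000 × 0.5% × 203/365 = £16,823.9726
Total = £35,620.4110

£35,620.41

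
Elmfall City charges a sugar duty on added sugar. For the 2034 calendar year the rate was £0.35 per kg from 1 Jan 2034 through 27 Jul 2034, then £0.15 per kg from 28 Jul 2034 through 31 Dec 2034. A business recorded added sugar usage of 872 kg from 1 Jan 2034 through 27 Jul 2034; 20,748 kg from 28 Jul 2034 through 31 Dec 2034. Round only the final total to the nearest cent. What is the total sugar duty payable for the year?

£3,417.40

1 Jan – 27 Jul 2034: 872 kg at £0.35/kg → £305.20
28 Jul – 31 Dec 2034: 20,748 kg at £0.15/kg → £3,112.20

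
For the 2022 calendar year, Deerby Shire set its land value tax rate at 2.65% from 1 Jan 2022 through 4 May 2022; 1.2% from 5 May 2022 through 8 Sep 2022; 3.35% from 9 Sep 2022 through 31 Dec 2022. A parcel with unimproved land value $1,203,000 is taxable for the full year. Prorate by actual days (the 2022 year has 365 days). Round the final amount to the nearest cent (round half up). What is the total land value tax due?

1 Jan – 4 May 2022: 124 days at 2.65% → $1,203,000 × 2.65% × 124/365 = $10,830.2959
5 May – 8 Sep 2022: 127 days at 1.2% → $1,203,000 × 1.2% × 127/365 = $5,022.9370
9 Sep – 31 Dec 2022: 114 days at 3.35% → $1,203,000 × 3.35% × 114/365 = $12,587.0055
Total = $28,440.2384

$28,440.24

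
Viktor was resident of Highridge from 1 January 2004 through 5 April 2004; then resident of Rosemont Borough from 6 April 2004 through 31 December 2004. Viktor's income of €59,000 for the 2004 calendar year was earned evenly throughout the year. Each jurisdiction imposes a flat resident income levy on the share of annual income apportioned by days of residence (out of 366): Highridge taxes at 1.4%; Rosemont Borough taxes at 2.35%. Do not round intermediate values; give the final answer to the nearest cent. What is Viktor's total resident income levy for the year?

€1,239.48

Highridge, 1 January – 5 April 2004: 96 days → €59,000 × 1.4% × 96/366 = €216.6557
Rosemont Borough, 6 April – 31 December 2004: 270 days → €59,000 × 2.35% × 270/366 = €1,022.8279
Total = €1,239.4836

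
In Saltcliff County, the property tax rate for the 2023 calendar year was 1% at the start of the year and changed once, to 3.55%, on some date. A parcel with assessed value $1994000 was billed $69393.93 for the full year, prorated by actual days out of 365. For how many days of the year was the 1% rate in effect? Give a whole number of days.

Let d = days at the first rate; then 365 − d days at the second rate.
$1994000 × [1%·d + 3.55%·(365−d)] / 365 = $69393.93
Solving gives d = 10, so the new rate took effect on 11 Jan 2023.

10 days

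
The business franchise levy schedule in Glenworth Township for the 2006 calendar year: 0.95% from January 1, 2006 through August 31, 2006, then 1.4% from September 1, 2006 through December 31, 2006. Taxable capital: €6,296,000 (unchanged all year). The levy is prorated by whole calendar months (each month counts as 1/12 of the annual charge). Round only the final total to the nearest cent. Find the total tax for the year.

January 1 – August 31, 2006: 8 months at 0.95% → €6,296,000 × 0.95% × 8/12 = €39,874.6667
September 1 – December 31, 2006: 4 months at 1.4% → €6,296,000 × 1.4% × 4/12 = €29,381.3333
Total = €69,256.0000

€69,256.00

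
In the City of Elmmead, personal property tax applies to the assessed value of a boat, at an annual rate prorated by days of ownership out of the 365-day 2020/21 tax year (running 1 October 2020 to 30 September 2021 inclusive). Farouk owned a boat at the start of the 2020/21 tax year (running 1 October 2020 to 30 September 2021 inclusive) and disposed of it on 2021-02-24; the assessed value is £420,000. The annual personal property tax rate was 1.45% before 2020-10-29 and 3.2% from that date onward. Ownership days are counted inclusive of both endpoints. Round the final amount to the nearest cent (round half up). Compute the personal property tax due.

2020-10-01 to 2020-10-28: 28 days at 1.45% → £420,000 × 1.45% × 28/365 = £467.1781
2020-10-29 to 2021-02-24: 119 days at 3.2% → £420,000 × 3.2% × 119/365 = £4,381.8082
Total = £4,848.9863

£4,848.99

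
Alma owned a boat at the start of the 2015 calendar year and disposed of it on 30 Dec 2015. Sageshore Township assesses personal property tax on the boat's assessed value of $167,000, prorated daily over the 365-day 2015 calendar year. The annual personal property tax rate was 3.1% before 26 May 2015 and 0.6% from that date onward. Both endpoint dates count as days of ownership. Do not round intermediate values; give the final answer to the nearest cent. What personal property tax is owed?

$2,657.82

1 Jan – 25 May 2015: 145 days at 3.1% → $167,000 × 3.1% × 145/365 = $2,056.6164
26 May – 30 Dec 2015: 219 days at 0.6% → $167,000 × 0.6% × 219/365 = $601.2000
Total = $2,657.8164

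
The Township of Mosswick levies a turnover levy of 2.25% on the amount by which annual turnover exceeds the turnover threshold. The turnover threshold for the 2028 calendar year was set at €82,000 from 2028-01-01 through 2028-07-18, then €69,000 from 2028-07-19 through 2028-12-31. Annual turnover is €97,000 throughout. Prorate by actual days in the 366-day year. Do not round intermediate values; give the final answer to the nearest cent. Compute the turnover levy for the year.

€470.16

2028-01-01 to 2028-07-18: 200 days, exemption €82,000 → (€97,000 − €82,000) × 2.25% × 200/366 = €184.4262
2028-07-19 to 2028-12-31: 166 days, exemption €69,000 → (€97,000 − €69,000) × 2.25% × 166/366 = €285.7377
Total = €470.1639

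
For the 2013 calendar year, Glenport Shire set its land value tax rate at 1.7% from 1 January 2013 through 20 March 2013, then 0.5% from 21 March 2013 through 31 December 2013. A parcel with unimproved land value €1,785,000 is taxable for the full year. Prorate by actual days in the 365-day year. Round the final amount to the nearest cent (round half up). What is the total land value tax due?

€13,561.11

1 January – 20 March 2013: 79 days at 1.7% → €1,785,000 × 1.7% × 79/365 = €6,567.8219
21 March – 31 December 2013: 286 days at 0.5% → €1,785,000 × 0.5% × 286/365 = €6,993.2877
Total = €13,561.1096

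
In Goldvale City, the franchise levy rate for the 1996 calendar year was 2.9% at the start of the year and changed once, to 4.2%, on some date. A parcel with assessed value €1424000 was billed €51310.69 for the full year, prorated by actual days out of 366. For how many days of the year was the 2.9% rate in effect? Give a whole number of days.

168 days

Let d = days at the first rate; then 366 − d days at the second rate.
€1424000 × [2.9%·d + 4.2%·(366−d)] / 366 = €51310.69
Solving gives d = 168, so the new rate took effect on June 17, 1996.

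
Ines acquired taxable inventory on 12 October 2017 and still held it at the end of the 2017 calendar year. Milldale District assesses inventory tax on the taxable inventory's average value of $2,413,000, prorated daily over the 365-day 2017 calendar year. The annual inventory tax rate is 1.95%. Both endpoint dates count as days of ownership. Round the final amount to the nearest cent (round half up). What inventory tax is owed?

Days held (12 October – 31 December 2017): 81 out of 365
Tax = $2,413,000 × 1.95% × 81/365 = $10,442.0096

$10,442.01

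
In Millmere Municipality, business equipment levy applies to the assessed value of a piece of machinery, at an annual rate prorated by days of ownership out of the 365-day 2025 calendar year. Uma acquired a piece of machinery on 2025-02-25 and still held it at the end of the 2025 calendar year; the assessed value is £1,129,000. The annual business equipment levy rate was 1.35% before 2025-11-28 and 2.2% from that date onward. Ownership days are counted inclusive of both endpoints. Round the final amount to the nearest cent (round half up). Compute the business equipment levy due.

2025-02-25 to 2025-11-27: 276 days at 1.35% → £1,129,000 × 1.35% × 276/365 = £11,525.0795
2025-11-28 to 2025-12-31: 34 days at 2.2% → £1,129,000 × 2.2% × 34/365 = £2,313.6767
Total = £13,838.7562

£13,838.76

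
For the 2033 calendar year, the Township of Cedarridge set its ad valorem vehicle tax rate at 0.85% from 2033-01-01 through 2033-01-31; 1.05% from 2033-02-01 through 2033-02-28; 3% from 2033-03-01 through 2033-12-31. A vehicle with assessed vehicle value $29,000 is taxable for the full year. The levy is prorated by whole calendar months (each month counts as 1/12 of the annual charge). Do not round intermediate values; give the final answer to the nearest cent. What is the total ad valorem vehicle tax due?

$770.92

2033-01-01 to 2033-01-31: 1 month at 0.85% → $29,000 × 0.85% × 1/12 = $20.5417
2033-02-01 to 2033-02-28: 1 month at 1.05% → $29,000 × 1.05% × 1/12 = $25.3750
2033-03-01 to 2033-12-31: 10 months at 3% → $29,000 × 3% × 10/12 = $725.0000
Total = $770.9167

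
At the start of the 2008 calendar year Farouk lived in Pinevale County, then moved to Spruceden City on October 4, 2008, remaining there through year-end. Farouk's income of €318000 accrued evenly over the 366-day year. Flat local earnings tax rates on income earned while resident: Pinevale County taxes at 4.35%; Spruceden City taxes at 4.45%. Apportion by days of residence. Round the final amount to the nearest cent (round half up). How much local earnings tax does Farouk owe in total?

€13910.33

Pinevale County, January 1 – October 3, 2008: 277 days → €318000 × 4.35% × 277/366 = €10469.2377
Spruceden City, October 4 – December 31, 2008: 89 days → €318000 × 4.45% × 89/366 = €3441.0902
Total = €13910.3279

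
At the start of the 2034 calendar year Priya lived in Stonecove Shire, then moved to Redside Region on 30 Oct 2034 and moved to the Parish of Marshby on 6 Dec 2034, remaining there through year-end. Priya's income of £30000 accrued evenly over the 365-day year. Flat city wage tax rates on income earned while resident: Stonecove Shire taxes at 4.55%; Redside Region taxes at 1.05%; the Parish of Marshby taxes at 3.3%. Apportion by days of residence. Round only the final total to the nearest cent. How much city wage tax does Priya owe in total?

£1231.85

Stonecove Shire, 1 Jan – 29 Oct 2034: 302 days → £30000 × 4.55% × 302/365 = £1129.3973
Redside Region, 30 Oct – 5 Dec 2034: 37 days → £30000 × 1.05% × 37/365 = £31.9315
The Parish of Marshby, 6 Dec – 31 Dec 2034: 26 days → £30000 × 3.3% × 26/365 = £70.5205
Total = £1231.8493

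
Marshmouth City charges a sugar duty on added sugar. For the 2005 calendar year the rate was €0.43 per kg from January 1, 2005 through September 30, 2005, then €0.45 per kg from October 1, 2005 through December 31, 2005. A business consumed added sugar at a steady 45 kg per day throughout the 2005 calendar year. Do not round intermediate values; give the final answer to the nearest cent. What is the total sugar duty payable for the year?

January 1 – September 30, 2005: 273 days × 45 kg/day = 12,285 kg at €0.43/kg → €5,282.55
October 1 – December 31, 2005: 92 days × 45 kg/day = 4,140 kg at €0.45/kg → €1,863.00

€7,145.55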